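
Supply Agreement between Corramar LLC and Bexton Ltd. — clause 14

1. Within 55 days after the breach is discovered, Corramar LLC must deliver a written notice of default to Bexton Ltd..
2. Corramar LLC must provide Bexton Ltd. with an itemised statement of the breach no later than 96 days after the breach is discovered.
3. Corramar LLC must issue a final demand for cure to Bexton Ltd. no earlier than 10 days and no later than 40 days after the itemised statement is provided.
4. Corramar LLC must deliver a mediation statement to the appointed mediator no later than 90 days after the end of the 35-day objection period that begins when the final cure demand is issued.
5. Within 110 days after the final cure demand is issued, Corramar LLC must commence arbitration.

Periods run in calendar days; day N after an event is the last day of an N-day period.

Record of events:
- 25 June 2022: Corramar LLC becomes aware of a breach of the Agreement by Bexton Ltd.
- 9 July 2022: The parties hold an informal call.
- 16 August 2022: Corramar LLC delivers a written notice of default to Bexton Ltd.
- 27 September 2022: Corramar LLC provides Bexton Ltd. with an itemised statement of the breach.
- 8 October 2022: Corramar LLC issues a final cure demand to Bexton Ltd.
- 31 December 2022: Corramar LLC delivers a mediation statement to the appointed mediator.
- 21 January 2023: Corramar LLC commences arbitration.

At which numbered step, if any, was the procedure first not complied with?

(1) due by 25 June 2022 + 55 days = 19 August 2022; completed 16 August 2022, before the deadline.
(2) due by 25 June 2022 + 96 days = 29 September 2022; 27 September 2022 is within that limit.
(3) the permitted window runs from 27 September 2022 + 10 = 7 October 2022 to 27 September 2022 + 40 = 6 November 2022; 8 October 2022 falls inside that range.
(4) due by 12 November 2022 + 90 days = 10 February 2023; 31 December 2022 is within that limit.
(5) due by 8 October 2022 + 110 days = 26 January 2023; done 21 January 2023 — timely.

None — every step was satisfied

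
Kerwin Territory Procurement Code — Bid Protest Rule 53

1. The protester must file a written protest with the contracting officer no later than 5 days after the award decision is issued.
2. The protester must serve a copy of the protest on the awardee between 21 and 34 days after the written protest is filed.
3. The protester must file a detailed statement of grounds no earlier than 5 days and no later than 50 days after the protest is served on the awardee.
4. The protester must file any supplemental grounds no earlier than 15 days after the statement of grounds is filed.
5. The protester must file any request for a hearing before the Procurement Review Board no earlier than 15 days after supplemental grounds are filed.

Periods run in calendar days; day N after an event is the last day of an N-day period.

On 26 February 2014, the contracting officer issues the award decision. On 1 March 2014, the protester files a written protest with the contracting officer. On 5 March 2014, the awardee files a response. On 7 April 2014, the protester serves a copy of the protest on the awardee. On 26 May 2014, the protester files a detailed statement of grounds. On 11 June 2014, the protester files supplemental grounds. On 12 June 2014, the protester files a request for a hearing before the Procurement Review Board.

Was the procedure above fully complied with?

No

Step 1: 5 days after 26 February 2014 (when the award decision is issued) is 3 March 2014; 1 March 2014 is within that limit.
Step 2: the window is 21–34 days after 1 March 2014 (when the written protest is filed), so 22 March 2014 through 4 April 2014; done 7 April 2014 — 3 days after the window closed.
The analysis stops there.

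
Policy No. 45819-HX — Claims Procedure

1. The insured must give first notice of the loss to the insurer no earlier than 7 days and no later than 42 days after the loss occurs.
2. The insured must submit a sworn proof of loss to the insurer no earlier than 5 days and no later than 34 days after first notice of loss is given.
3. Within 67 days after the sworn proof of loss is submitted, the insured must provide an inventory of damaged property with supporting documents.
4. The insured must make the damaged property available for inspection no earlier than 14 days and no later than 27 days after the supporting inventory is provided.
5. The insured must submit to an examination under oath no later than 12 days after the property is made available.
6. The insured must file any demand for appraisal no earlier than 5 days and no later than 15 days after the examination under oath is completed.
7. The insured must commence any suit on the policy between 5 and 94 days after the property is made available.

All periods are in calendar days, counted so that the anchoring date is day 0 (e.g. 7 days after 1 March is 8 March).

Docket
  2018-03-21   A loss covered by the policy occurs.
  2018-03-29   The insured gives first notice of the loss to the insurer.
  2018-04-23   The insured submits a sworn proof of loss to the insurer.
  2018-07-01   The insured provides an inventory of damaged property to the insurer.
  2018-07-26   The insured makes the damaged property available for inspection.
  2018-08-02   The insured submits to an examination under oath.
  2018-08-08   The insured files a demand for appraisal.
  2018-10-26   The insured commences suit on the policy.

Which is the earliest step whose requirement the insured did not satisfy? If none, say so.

(1) the permitted window runs from 2018-03-21 + 7 = 2018-03-28 to 2018-03-21 + 42 = 2018-05-02; done 2018-03-29 — within the window.
(2) the permitted window runs from 2018-03-29 + 5 = 2018-04-03 to 2018-03-29 + 34 = 2018-05-02; done 2018-04-23 — within the window.
(3) due by 2018-04-23 + 67 days = 2018-06-29; not done until 2018-07-01, 2 days after the deadline.
The procedure was therefore not followed at step 3.

Step 3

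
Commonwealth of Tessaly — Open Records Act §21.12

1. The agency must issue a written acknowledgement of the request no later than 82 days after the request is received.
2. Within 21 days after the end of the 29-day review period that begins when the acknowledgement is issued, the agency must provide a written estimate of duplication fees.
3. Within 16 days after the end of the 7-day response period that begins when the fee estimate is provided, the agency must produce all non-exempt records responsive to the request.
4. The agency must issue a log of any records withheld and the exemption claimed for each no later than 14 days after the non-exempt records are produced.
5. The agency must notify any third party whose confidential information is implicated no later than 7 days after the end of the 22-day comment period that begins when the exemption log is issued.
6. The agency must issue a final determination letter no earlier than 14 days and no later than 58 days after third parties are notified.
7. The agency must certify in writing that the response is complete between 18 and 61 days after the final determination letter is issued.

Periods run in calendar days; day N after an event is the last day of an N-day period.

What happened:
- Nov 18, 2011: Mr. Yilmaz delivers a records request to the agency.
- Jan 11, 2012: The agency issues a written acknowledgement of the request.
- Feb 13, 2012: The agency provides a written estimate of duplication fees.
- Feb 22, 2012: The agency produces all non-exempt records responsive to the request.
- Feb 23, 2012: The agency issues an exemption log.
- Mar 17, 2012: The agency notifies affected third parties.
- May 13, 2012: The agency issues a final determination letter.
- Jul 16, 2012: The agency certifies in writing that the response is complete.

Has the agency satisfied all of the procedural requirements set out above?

(1) due by Nov 18, 2011 + 82 days = Feb 8, 2012; done Jan 11, 2012 — timely.
(2) due by Feb 9, 2012 + 21 days = Mar 1, 2012; Feb 13, 2012 is within that limit.
(3) due by Feb 20, 2012 + 16 days = Mar 7, 2012; completed Feb 22, 2012, before the deadline.
(4) due by Feb 22, 2012 + 14 days = Mar 7, 2012; done Feb 23, 2012 — timely.
(5) due by Mar 16, 2012 + 7 days = Mar 23, 2012; done Mar 17, 2012 — timely.
(6) the permitted window runs from Mar 17, 2012 + 14 = Mar 31, 2012 to Mar 17, 2012 + 58 = May 14, 2012; done May 13, 2012, which is between those dates.
(7) the permitted window runs from May 13, 2012 + 18 = May 31, 2012 to May 13, 2012 + 61 = Jul 13, 2012; done Jul 16, 2012 — 3 days after the window closed.

No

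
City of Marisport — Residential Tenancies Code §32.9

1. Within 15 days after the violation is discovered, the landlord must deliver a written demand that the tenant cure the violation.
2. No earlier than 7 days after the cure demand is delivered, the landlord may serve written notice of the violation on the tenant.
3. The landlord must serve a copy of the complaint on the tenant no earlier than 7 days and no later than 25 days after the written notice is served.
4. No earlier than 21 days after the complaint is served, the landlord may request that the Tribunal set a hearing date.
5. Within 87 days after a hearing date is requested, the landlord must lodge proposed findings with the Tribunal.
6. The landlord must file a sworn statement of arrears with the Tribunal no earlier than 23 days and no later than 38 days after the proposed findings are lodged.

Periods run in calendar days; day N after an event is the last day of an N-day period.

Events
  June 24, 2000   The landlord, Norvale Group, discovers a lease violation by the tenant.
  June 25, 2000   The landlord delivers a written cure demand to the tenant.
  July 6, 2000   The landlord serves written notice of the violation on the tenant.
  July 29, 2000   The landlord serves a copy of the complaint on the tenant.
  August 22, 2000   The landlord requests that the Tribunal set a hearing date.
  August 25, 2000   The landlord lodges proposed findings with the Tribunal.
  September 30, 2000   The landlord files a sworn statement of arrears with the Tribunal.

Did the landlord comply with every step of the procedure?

Yes

Step 1 — counting 15 days from June 24, 2000 (when the violation is discovered) gives a deadline of July 9, 2000; June 25, 2000 is within that limit.
Step 2 — must wait 7 days from June 25, 2000 (when the cure demand is delivered), so not before July 2, 2000; done July 6, 2000, after the minimum wait.
Step 3 — 7 and 25 days from July 6, 2000 (when the written notice is served) are July 13, 2000 and July 31, 2000 respectively; done July 29, 2000, which is between those dates.
Step 4 — must wait 21 days from July 29, 2000 (when the complaint is served), so not before August 19, 2000; done August 22, 2000, after the minimum wait.
Step 5 — counting 87 days from August 22, 2000 (when a hearing date is requested) gives a deadline of November 17, 2000; done August 25, 2000 — timely.
Step 6 — 23 and 38 days from August 25, 2000 (when the proposed findings are lodged) are September 17, 2000 and October 2, 2000 respectively; September 30, 2000 falls inside that range.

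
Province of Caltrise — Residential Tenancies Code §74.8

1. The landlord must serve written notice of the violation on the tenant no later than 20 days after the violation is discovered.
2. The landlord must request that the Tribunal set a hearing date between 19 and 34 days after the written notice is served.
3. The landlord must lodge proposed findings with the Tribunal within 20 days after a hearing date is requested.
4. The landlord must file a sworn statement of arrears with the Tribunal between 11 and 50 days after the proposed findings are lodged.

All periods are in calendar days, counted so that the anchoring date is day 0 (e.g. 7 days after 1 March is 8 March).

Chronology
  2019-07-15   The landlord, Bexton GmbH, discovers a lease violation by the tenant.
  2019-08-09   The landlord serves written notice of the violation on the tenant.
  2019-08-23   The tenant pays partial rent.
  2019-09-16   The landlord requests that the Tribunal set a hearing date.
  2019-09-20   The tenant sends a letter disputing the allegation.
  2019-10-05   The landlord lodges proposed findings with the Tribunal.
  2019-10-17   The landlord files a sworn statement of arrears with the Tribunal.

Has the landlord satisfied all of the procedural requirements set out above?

(1) due by 2019-07-15 + 20 days = 2019-08-04; done 2019-08-09 — 5 days late.

No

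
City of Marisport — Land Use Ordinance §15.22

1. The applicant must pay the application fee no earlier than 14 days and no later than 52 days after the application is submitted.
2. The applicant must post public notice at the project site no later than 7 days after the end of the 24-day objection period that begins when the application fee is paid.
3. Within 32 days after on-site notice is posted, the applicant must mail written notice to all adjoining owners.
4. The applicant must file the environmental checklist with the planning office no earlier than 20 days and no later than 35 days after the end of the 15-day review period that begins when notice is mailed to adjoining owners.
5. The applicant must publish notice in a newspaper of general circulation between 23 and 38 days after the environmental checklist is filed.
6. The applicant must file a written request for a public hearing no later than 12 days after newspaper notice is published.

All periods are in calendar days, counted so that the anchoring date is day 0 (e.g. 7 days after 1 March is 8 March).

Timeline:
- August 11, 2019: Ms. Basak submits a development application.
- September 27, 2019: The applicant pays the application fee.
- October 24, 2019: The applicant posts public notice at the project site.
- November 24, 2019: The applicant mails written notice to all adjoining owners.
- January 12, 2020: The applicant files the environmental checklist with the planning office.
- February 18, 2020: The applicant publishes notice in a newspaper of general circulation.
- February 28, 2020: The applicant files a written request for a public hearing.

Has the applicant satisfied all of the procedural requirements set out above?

Yes

(1) the permitted window runs from August 11, 2019 + 14 = August 25, 2019 to August 11, 2019 + 52 = October 2, 2019; September 27, 2019 falls inside that range.
(2) due by October 21, 2019 + 7 days = October 28, 2019; done October 24, 2019 — timely.
(3) due by October 24, 2019 + 32 days = November 25, 2019; completed November 24, 2019, before the deadline.
(4) the permitted window runs from December 9, 2019 + 20 = December 29, 2019 to December 9, 2019 + 35 = January 13, 2020; done January 12, 2020 — within the window.
(5) the permitted window runs from January 12, 2020 + 23 = February 4, 2020 to January 12, 2020 + 38 = February 19, 2020; done February 18, 2020, which is between those dates.
(6) due by February 18, 2020 + 12 days = March 1, 2020; February 28, 2020 is within that limit.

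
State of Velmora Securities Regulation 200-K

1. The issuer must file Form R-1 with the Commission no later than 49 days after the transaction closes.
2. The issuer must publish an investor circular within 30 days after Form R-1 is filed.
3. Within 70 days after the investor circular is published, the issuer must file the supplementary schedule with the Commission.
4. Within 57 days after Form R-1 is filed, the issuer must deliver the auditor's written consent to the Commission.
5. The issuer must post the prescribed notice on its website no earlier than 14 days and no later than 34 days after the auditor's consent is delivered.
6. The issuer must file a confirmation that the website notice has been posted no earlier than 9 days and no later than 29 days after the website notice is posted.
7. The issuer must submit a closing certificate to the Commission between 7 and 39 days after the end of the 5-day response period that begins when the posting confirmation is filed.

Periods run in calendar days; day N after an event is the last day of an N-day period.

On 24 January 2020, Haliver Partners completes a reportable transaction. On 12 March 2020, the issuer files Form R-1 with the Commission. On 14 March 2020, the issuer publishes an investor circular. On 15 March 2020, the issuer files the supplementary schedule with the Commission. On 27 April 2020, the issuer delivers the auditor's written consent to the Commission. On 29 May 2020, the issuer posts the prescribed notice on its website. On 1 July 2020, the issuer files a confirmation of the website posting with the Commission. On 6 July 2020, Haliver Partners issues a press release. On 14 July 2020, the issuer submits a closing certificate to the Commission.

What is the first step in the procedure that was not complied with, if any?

Step 6

Step 1: 49 days after 24 January 2020 (when the transaction closes) is 13 March 2020; completed 12 March 2020, before the deadline.
Step 2: 30 days after 12 March 2020 (when Form R-1 is filed) is 11 April 2020; completed 14 March 2020, before the deadline.
Step 3: 70 days after 14 March 2020 (when the investor circular is published) is 23 May 2020; completed 15 March 2020, before the deadline.
Step 4: 57 days after 12 March 2020 (when Form R-1 is filed) is 8 May 2020; completed 27 April 2020, before the deadline.
Step 5: the window is 14–34 days after 27 April 2020 (when the auditor's consent is delivered), so 11 May 2020 through 31 May 2020; done 29 May 2020, which is between those dates.
Step 6: the window is 9–29 days after 29 May 2020 (when the website notice is posted), so 7 June 2020 through 27 June 2020; done 1 July 2020 — 4 days after the window closed.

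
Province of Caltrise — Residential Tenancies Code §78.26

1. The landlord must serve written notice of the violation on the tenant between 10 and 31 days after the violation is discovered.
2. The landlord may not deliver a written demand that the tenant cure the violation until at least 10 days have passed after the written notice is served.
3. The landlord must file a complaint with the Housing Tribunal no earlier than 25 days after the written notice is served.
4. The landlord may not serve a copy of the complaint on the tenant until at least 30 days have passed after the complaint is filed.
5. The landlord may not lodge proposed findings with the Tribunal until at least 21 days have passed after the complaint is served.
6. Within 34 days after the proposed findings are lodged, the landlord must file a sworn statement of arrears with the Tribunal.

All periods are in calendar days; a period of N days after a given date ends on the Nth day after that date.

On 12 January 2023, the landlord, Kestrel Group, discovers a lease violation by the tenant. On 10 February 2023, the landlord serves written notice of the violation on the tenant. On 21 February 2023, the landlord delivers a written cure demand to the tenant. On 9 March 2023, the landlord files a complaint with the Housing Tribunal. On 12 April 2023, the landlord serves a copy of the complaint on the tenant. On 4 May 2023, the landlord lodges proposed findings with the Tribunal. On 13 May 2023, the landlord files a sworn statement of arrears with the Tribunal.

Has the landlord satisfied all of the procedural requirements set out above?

Yes

(1) the permitted window runs from 12 January 2023 + 10 = 22 January 2023 to 12 January 2023 + 31 = 12 February 2023; done 10 February 2023 — within the window.
(2) permitted from 10 February 2023 + 10 days = 20 February 2023 onward; done 21 February 2023 — permitted.
(3) permitted from 10 February 2023 + 25 days = 7 March 2023 onward; done 9 March 2023 — permitted.
(4) permitted from 9 March 2023 + 30 days = 8 April 2023 onward; done 12 April 2023, after the minimum wait.
(5) permitted from 12 April 2023 + 21 days = 3 May 2023 onward; done 4 May 2023, after the minimum wait.
(6) due by 4 May 2023 + 34 days = 7 June 2023; done 13 May 2023 — timely.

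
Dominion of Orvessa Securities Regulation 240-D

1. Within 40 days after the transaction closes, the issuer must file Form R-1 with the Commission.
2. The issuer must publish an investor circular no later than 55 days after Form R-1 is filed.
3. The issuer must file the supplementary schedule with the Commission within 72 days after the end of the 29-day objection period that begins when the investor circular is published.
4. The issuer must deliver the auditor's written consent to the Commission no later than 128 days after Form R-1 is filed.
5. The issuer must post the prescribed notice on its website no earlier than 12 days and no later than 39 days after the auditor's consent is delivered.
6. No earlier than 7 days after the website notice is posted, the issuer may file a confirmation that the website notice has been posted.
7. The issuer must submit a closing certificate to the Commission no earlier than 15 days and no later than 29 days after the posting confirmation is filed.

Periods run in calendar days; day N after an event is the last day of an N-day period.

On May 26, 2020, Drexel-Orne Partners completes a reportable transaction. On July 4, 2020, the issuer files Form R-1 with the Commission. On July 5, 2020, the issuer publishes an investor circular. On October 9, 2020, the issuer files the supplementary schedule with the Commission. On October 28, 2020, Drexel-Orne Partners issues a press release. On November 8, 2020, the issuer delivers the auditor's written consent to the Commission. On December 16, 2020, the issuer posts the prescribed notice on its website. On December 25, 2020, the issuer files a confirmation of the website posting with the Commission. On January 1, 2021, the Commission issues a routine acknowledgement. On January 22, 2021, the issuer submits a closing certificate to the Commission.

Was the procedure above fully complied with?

Step 1: 40 days after May 26, 2020 (when the transaction closes) is July 5, 2020; completed July 4, 2020, before the deadline.
Step 2: 55 days after July 4, 2020 (when Form R-1 is filed) is August 28, 2020; completed July 5, 2020, before the deadline.
Step 3: 72 days after August 3, 2020 (end of the 29-day objection period, which began when the investor circular is published on July 5, 2020) is October 14, 2020; done October 9, 2020 — timely.
Step 4: 128 days after July 4, 2020 (when Form R-1 is filed) is November 9, 2020; done November 8, 2020 — timely.
Step 5: the window is 12–39 days after November 8, 2020 (when the auditor's consent is delivered), so November 20, 2020 through December 17, 2020; done December 16, 2020, which is between those dates.
Step 6: the earliest permitted date is 7 days after December 16, 2020 (when the website notice is posted), i.e. December 23, 2020; done December 25, 2020, after the minimum wait.
Step 7: the window is 15–29 days after December 25, 2020 (when the posting confirmation is filed), so January 9, 2021 through January 23, 2021; done January 22, 2021 — within the window.

Yes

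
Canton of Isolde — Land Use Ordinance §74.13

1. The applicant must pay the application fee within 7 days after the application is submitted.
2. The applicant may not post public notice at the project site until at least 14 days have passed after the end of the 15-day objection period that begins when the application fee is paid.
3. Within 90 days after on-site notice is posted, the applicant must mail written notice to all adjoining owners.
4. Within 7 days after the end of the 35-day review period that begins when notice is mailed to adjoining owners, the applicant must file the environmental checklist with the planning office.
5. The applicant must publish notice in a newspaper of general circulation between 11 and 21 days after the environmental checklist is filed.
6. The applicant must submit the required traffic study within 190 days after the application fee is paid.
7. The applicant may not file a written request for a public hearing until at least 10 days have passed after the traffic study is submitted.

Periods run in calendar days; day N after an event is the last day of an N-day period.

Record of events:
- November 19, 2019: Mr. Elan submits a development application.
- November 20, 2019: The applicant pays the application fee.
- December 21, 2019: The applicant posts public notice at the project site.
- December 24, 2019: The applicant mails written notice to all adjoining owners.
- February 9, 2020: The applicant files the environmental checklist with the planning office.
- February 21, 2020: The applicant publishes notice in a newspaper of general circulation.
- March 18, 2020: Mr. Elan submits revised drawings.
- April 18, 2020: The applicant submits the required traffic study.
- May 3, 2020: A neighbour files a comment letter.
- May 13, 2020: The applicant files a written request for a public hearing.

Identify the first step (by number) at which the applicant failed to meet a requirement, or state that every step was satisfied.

(1) due by November 19, 2019 + 7 days = November 26, 2019; November 20, 2019 is within that limit.
(2) permitted from December 5, 2019 + 14 days = December 19, 2019 onward; December 21, 2019 is on or after that date.
(3) due by December 21, 2019 + 90 days = March 20, 2020; done December 24, 2019 — timely.
(4) due by January 28, 2020 + 7 days = February 4, 2020; not done until February 9, 2020, 5 days after the deadline.
No need to go further; step 4 was not satisfied.

Step 4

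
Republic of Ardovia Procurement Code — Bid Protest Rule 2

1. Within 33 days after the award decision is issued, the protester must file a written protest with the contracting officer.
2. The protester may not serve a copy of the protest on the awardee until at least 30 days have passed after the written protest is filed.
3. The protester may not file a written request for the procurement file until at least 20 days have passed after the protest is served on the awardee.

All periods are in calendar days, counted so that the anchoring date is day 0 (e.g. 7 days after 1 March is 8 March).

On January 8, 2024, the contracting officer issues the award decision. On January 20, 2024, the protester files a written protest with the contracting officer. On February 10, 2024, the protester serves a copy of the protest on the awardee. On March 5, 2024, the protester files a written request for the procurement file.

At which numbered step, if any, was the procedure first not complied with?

Step 2

(1) due by January 8, 2024 + 33 days = February 10, 2024; January 20, 2024 is within that limit.
(2) permitted from January 20, 2024 + 30 days = February 19, 2024 onward; done February 10, 2024 — 9 days too early.
That is the first point of non-compliance.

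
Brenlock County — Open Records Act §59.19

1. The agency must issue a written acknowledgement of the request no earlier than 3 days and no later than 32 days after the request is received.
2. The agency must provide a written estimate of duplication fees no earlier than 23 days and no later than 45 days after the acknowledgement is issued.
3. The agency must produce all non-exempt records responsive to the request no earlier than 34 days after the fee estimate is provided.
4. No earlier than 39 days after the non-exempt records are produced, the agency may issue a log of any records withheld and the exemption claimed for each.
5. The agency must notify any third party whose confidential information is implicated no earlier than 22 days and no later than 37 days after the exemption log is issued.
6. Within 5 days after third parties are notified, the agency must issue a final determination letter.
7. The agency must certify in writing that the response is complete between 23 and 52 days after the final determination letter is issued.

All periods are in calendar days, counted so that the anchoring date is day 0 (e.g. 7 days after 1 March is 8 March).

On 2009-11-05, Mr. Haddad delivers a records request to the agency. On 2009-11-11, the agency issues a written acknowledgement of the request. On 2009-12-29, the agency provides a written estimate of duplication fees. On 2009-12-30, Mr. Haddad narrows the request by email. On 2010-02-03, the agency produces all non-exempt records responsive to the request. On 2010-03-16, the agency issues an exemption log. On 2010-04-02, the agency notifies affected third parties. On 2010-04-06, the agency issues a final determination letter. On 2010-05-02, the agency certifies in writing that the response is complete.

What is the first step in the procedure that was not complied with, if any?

Step 2

Step 1 — 3 and 32 days from 2009-11-05 (when the request is received) are 2009-11-08 and 2009-12-07 respectively; done 2009-11-11, which is between those dates.
Step 2 — 23 and 45 days from 2009-11-11 (when the acknowledgement is issued) are 2009-12-04 and 2009-12-26 respectively; 2009-12-29 is 3 days past the end of the window.
That is the first point of non-compliance.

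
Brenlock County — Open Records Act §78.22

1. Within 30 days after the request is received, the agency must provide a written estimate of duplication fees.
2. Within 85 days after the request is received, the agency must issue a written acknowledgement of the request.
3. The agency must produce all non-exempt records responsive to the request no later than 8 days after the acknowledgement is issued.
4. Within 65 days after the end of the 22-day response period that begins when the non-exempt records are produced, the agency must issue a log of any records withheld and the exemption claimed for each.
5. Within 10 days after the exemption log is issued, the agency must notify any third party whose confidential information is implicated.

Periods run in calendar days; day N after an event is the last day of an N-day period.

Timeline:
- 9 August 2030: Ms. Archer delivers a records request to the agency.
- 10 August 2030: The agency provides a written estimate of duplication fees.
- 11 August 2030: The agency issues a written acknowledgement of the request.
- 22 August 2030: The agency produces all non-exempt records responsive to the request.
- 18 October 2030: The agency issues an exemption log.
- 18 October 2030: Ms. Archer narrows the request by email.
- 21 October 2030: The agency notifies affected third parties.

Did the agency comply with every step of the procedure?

Step 1 — counting 30 days from 9 August 2030 (when the request is received) gives a deadline of 8 September 2030; completed 10 August 2030, before the deadline.
Step 2 — counting 85 days from 9 August 2030 (when the request is received) gives a deadline of 2 November 2030; 11 August 2030 is within that limit.
Step 3 — counting 8 days from 11 August 2030 (when the acknowledgement is issued) gives a deadline of 19 August 2030; done 22 August 2030 — 3 days late.

No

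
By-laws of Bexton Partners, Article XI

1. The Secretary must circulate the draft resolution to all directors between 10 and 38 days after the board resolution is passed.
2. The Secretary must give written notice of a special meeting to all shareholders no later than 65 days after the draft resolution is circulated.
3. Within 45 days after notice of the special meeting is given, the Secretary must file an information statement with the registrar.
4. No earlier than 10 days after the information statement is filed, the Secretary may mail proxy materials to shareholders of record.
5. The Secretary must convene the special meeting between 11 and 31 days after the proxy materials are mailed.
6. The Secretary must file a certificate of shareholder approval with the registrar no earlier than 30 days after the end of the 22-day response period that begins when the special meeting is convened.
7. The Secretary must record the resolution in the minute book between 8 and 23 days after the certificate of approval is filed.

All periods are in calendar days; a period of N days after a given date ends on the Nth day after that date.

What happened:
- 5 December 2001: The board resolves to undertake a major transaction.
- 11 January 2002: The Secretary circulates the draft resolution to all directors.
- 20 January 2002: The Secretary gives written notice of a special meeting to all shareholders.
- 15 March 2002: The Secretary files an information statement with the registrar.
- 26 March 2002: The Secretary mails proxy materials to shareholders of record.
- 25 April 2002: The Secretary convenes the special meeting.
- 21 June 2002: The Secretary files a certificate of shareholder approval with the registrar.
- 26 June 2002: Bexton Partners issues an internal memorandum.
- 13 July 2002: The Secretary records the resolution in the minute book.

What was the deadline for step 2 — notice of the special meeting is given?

17 March 2002

Step 2 runs from 11 January 2002, when the draft resolution is circulated. 65 days after 11 January 2002 is 17 March 2002.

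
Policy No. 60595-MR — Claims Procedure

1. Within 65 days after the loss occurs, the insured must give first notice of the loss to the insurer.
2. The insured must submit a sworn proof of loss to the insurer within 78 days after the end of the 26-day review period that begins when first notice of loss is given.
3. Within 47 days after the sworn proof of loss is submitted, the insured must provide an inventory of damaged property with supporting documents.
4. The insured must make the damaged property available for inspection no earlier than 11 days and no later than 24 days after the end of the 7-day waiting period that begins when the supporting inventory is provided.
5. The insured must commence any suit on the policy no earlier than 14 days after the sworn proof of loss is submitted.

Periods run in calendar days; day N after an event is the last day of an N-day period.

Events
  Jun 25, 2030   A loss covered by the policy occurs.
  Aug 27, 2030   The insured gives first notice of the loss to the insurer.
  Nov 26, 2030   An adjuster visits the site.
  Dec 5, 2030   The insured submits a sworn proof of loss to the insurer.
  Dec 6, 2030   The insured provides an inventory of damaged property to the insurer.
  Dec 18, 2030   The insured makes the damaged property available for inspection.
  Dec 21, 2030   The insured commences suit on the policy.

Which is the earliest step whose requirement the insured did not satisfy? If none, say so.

Step 4

Step 1 — counting 65 days from Jun 25, 2030 (when the loss occurs) gives a deadline of Aug 29, 2030; done Aug 27, 2030 — timely.
Step 2 — counting 78 days from Sep 22, 2030 (end of the 26-day review period, which began when first notice of loss is given on Aug 27, 2030) gives a deadline of Dec 9, 2030; Dec 5, 2030 is within that limit.
Step 3 — counting 47 days from Dec 5, 2030 (when the sworn proof of loss is submitted) gives a deadline of Jan 21, 2031; Dec 6, 2030 is within that limit.
Step 4 — 11 and 24 days from Dec 13, 2030 (end of the 7-day waiting period, which began when the supporting inventory is provided on Dec 6, 2030) are Dec 24, 2030 and Jan 6, 2031 respectively; done Dec 18, 2030 — 6 days before the window opened.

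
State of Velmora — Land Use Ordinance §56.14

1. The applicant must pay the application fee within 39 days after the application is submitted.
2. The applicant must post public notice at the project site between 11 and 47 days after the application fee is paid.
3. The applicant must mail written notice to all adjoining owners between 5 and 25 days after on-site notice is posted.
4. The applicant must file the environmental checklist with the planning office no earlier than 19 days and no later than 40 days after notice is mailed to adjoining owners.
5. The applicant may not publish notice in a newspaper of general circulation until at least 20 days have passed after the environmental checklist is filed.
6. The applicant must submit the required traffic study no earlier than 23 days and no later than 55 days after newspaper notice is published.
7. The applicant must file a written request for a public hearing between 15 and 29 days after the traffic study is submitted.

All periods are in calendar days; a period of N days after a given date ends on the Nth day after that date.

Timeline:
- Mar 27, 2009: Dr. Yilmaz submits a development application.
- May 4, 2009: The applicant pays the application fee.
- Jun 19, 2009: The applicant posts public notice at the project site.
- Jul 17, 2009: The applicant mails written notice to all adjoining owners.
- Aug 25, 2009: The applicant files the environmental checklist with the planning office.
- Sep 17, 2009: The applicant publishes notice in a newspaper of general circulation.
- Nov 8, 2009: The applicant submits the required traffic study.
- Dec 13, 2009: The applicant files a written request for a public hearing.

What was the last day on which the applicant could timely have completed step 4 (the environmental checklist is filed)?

Step 4 runs from Jul 17, 2009, when notice is mailed to adjoining owners. The window is 19–40 days after Jul 17, 2009; it closes on Aug 26, 2009.

Aug 26, 2009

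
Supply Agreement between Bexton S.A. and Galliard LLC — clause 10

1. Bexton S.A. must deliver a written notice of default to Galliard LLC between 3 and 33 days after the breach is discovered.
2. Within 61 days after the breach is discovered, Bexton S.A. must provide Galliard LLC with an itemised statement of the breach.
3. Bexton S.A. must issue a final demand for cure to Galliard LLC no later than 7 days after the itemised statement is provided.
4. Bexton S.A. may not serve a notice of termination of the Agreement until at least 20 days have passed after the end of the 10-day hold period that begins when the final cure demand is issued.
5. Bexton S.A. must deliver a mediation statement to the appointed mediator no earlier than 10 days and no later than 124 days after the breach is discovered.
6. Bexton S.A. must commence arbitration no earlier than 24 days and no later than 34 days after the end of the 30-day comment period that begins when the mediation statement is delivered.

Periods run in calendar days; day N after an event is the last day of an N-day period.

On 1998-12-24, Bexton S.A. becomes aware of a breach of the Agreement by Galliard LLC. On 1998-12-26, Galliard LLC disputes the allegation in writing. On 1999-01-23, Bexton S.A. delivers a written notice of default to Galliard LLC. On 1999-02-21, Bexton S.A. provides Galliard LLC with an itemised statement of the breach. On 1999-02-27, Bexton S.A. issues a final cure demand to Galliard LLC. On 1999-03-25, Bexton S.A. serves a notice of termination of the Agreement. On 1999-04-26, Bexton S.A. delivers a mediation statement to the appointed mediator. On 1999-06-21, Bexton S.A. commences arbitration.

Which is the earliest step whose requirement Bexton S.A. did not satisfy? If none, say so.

Step 4

Step 1: the window is 3–33 days after 1998-12-24 (when the breach is discovered), so 1998-12-27 through 1999-01-26; 1999-01-23 falls inside that range.
Step 2: 61 days after 1998-12-24 (when the breach is discovered) is 1999-02-23; 1999-02-21 is within that limit.
Step 3: 7 days after 1999-02-21 (when the itemised statement is provided) is 1999-02-28; done 1999-02-27 — timely.
Step 4: the earliest permitted date is 20 days after 1999-03-09 (end of the 10-day hold period, which began when the final cure demand is issued on 1999-02-27), i.e. 1999-03-29; done 1999-03-25 — 4 days too early.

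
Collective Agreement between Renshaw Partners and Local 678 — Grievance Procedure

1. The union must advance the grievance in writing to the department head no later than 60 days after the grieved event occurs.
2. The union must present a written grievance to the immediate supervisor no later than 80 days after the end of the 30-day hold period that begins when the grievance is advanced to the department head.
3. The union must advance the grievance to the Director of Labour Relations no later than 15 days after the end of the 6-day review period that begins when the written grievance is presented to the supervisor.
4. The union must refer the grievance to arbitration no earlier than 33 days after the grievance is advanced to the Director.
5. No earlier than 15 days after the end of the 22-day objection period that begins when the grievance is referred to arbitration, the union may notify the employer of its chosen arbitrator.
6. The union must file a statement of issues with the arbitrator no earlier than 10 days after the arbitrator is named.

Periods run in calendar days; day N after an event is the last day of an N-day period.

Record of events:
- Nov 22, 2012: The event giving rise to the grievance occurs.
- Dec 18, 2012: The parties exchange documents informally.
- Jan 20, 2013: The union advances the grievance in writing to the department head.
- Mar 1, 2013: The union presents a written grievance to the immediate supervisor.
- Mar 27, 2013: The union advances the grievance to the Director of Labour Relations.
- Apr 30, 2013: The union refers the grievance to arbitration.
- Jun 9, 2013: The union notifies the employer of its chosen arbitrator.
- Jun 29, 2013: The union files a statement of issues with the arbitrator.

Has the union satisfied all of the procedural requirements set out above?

No

Step 1: 60 days after Nov 22, 2012 (when the grieved event occurs) is Jan 21, 2013; completed Jan 20, 2013, before the deadline.
Step 2: 80 days after Feb 19, 2013 (end of the 30-day hold period, which began when the grievance is advanced to the department head on Jan 20, 2013) is May 10, 2013; done Mar 1, 2013 — timely.
Step 3: 15 days after Mar 7, 2013 (end of the 6-day review period, which began when the written grievance is presented to the supervisor on Mar 1, 2013) is Mar 22, 2013; not done until Mar 27, 2013, 5 days after the deadline.
That is the first point of non-compliance.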